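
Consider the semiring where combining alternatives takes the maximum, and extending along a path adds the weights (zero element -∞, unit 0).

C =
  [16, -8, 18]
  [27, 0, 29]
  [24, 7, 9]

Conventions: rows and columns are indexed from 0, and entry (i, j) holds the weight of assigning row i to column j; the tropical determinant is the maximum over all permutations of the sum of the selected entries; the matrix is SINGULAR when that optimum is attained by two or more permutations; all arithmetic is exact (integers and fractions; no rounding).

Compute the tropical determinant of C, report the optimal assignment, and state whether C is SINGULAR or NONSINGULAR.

σ = (0, 1, 2): 16 + 0 + 9 = 25
σ = (0, 2, 1): 16 + 29 + 7 = 52
σ = (1, 0, 2): (-8) + 27 + 9 = 28
σ = (1, 2, 0): (-8) + 29 + 24 = 45
σ = (2, 0, 1): 18 + 27 + 7 = 52
σ = (2, 1, 0): 18 + 0 + 24 = 42
Optimal value attained by: σ = (0, 2, 1).
Answer: det⊕(C) = 52; verdict: SINGULAR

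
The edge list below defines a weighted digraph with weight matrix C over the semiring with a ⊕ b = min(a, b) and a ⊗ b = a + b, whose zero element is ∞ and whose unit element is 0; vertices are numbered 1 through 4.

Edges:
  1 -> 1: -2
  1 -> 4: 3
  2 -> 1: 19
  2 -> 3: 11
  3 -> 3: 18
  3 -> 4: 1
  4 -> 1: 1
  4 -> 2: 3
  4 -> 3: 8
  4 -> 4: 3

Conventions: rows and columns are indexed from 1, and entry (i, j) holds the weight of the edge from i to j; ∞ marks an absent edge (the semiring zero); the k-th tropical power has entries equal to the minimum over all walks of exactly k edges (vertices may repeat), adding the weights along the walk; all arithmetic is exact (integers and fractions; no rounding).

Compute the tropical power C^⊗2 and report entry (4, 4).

C^⊗2:
  [-4, 6, 11, 1]
  [17, ∞, 29, 12]
  [2, 4, 9, 4]
  [-1, 6, 11, 4]
Key observation: the optimum is the walk 4->1->4, with weight 1 + 3 = 4.
Optimal value attained by: walk 4->1->4.
Answer: (C^⊗2)[4][4] = 4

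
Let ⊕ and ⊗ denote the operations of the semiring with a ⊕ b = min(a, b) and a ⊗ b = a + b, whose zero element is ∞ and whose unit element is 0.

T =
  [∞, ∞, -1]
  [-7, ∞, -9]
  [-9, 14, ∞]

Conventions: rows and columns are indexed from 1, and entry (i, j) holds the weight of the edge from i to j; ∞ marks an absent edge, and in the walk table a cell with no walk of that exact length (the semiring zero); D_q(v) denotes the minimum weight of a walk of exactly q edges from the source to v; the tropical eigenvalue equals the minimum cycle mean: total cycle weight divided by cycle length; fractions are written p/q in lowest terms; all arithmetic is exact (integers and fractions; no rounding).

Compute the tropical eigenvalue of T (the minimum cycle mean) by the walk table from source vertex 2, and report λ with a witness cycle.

q=0: [∞, 0, ∞]
q=1: [-7, ∞, -9]
q=2: [-18, 5, -8]
q=3: [-17, 6, -19]
Optimal cycle mean attained by: cycle 1->3->1, total (-1) + (-9), length 2.
Answer: λ = -5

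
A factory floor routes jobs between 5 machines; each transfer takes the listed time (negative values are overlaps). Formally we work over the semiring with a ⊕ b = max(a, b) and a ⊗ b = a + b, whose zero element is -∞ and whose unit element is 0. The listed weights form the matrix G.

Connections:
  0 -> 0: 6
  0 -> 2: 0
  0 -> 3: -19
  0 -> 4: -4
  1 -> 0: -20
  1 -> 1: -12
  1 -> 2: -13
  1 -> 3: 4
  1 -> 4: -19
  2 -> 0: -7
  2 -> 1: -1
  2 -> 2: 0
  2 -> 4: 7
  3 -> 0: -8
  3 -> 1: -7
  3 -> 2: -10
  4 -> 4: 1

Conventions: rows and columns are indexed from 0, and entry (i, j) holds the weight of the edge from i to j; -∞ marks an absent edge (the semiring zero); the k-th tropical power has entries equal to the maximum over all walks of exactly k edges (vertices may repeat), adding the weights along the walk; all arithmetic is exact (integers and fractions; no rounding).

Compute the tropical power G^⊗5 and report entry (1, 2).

G^⊗2:
  [12, -1, 6, -13, 7]
  [-4, -3, -6, -8, -6]
  [-1, -1, 0, 3, 8]
  [-2, -11, -8, -3, -3]
  [-∞, -∞, -∞, -∞, 2]
G^⊗3:
  [18, 5, 12, 3, 13]
  [2, -7, -4, 1, 1]
  [5, -1, 0, 3, 9]
  [4, -9, -2, -7, -1]
  [-∞, -∞, -∞, -∞, 3]
G^⊗4:
  [24, 11, 18, 9, 19]
  [8, -5, 2, -3, 3]
  [11, -1, 5, 3, 10]
  [10, -3, 4, -5, 5]
  [-∞, -∞, -∞, -∞, 4]
G^⊗5:
  [30, 17, 24, 15, 25]
  [14, 1, 8, -1, 9]
  [17, 4, 11, 3, 12]
  [16, 3, 10, 1, 11]
  [-∞, -∞, -∞, -∞, 5]
Key observation: the optimum is the walk 1->3->0->0->0->2, with weight 4 + (-8) + 6 + 6 + 0 = 8.
Optimal value attained by: walk 1->3->0->0->0->2.
Answer: (G^⊗5)[1][2] = 8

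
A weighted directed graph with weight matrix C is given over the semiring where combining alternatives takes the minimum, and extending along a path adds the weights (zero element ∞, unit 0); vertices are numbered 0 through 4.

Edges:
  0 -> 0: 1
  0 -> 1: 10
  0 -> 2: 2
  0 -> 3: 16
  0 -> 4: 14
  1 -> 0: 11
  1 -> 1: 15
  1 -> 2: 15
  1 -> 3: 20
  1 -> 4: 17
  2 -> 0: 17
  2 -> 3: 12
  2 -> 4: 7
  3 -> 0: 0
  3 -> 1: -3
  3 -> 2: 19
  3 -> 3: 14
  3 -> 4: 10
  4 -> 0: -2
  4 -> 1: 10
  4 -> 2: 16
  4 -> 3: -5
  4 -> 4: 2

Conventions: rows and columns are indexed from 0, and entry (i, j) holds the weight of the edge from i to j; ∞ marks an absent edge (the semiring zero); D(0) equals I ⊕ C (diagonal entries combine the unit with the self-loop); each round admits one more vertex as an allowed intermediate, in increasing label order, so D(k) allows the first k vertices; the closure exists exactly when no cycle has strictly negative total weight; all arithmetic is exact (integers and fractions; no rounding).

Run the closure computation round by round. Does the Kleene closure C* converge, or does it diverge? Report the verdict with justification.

D(0):
  [0, 10, 2, 16, 14]
  [11, 0, 15, 20, 17]
  [17, ∞, 0, 12, 7]
  [0, -3, 19, 0, 10]
  [-2, 10, 16, -5, 0]
D(1):
  [0, 10, 2, 16, 14]
  [11, 0, 13, 20, 17]
  [17, 27, 0, 12, 7]
  [0, -3, 2, 0, 10]
  [-2, 8, 0, -5, 0]
D(2):
  [0, 10, 2, 16, 14]
  [11, 0, 13, 20, 17]
  [17, 27, 0, 12, 7]
  [0, -3, 2, 0, 10]
  [-2, 8, 0, -5, 0]
D(3):
  [0, 10, 2, 14, 9]
  [11, 0, 13, 20, 17]
  [17, 27, 0, 12, 7]
  [0, -3, 2, 0, 9]
  [-2, 8, 0, -5, 0]
D(4):
  [0, 10, 2, 14, 9]
  [11, 0, 13, 20, 17]
  [12, 9, 0, 12, 7]
  [0, -3, 2, 0, 9]
  [-5, -8, -3, -5, 0]
D(5):
  [0, 1, 2, 4, 9]
  [11, 0, 13, 12, 17]
  [2, -1, 0, 2, 7]
  [0, -3, 2, 0, 9]
  [-5, -8, -3, -5, 0]
Key observation: every diagonal entry stays at the unit through all rounds, so no improving cycle exists.
Answer: CONVERGES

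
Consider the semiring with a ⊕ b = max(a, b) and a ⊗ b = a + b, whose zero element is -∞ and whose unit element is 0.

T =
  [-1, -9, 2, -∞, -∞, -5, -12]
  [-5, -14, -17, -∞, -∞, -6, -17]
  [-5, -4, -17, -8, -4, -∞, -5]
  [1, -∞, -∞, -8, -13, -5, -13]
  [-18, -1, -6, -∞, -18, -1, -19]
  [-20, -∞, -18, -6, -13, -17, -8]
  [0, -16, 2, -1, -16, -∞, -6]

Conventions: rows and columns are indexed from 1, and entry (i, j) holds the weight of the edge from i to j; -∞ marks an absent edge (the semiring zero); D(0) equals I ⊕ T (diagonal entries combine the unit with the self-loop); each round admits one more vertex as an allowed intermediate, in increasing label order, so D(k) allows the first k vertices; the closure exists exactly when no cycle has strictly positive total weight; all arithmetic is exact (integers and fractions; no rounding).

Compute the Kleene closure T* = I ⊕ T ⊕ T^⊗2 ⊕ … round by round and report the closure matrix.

D(0):
  [0, -9, 2, -∞, -∞, -5, -12]
  [-5, 0, -17, -∞, -∞, -6, -17]
  [-5, -4, 0, -8, -4, -∞, -5]
  [1, -∞, -∞, 0, -13, -5, -13]
  [-18, -1, -6, -∞, 0, -1, -19]
  [-20, -∞, -18, -6, -13, 0, -8]
  [0, -16, 2, -1, -16, -∞, 0]
D(1):
  [0, -9, 2, -∞, -∞, -5, -12]
  [-5, 0, -3, -∞, -∞, -6, -17]
  [-5, -4, 0, -8, -4, -10, -5]
  [1, -8, 3, 0, -13, -4, -11]
  [-18, -1, -6, -∞, 0, -1, -19]
  [-20, -29, -18, -6, -13, 0, -8]
  [0, -9, 2, -1, -16, -5, 0]
D(2):
  [0, -9, 2, -∞, -∞, -5, -12]
  [-5, 0, -3, -∞, -∞, -6, -17]
  [-5, -4, 0, -8, -4, -10, -5]
  [1, -8, 3, 0, -13, -4, -11]
  [-6, -1, -4, -∞, 0, -1, -18]
  [-20, -29, -18, -6, -13, 0, -8]
  [0, -9, 2, -1, -16, -5, 0]
D(3):
  [0, -2, 2, -6, -2, -5, -3]
  [-5, 0, -3, -11, -7, -6, -8]
  [-5, -4, 0, -8, -4, -10, -5]
  [1, -1, 3, 0, -1, -4, -2]
  [-6, -1, -4, -12, 0, -1, -9]
  [-20, -22, -18, -6, -13, 0, -8]
  [0, -2, 2, -1, -2, -5, 0]
D(4):
  [0, -2, 2, -6, -2, -5, -3]
  [-5, 0, -3, -11, -7, -6, -8]
  [-5, -4, 0, -8, -4, -10, -5]
  [1, -1, 3, 0, -1, -4, -2]
  [-6, -1, -4, -12, 0, -1, -9]
  [-5, -7, -3, -6, -7, 0, -8]
  [0, -2, 2, -1, -2, -5, 0]
D(5):
  [0, -2, 2, -6, -2, -3, -3]
  [-5, 0, -3, -11, -7, -6, -8]
  [-5, -4, 0, -8, -4, -5, -5]
  [1, -1, 3, 0, -1, -2, -2]
  [-6, -1, -4, -12, 0, -1, -9]
  [-5, -7, -3, -6, -7, 0, -8]
  [0, -2, 2, -1, -2, -3, 0]
D(6):
  [0, -2, 2, -6, -2, -3, -3]
  [-5, 0, -3, -11, -7, -6, -8]
  [-5, -4, 0, -8, -4, -5, -5]
  [1, -1, 3, 0, -1, -2, -2]
  [-6, -1, -4, -7, 0, -1, -9]
  [-5, -7, -3, -6, -7, 0, -8]
  [0, -2, 2, -1, -2, -3, 0]
D(7):
  [0, -2, 2, -4, -2, -3, -3]
  [-5, 0, -3, -9, -7, -6, -8]
  [-5, -4, 0, -6, -4, -5, -5]
  [1, -1, 3, 0, -1, -2, -2]
  [-6, -1, -4, -7, 0, -1, -9]
  [-5, -7, -3, -6, -7, 0, -8]
  [0, -2, 2, -1, -2, -3, 0]
Answer: T* = [[0, -2, 2, -4, -2, -3, -3], [-5, 0, -3, -9, -7, -6, -8], [-5, -4, 0, -6, -4, -5, -5], [1, -1, 3, 0, -1, -2, -2], [-6, -1, -4, -7, 0, -1, -9], [-5, -7, -3, -6, -7, 0, -8], [0, -2, 2, -1, -2, -3, 0]]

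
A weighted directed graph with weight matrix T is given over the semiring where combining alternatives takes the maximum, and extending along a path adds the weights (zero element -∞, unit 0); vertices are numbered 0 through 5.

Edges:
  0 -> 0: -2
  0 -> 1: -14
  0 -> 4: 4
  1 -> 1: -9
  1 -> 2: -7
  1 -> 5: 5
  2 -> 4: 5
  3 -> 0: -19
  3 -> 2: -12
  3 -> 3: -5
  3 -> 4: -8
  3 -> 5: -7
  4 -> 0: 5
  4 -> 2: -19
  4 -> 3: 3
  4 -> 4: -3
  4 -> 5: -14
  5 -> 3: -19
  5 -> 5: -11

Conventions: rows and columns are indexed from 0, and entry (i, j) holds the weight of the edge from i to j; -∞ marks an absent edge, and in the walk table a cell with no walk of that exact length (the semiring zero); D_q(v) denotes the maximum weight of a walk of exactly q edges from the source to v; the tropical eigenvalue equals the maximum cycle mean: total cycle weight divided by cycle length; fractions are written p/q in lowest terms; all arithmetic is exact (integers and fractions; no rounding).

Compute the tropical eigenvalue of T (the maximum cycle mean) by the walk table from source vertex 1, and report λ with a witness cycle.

q=0: [-∞, 0, -∞, -∞, -∞, -∞]
q=1: [-∞, -9, -7, -∞, -∞, 5]
q=2: [-∞, -18, -16, -14, -2, -4]
q=3: [3, -27, -21, 1, -5, -13]
q=4: [1, -11, -11, -2, 7, -6]
q=5: [12, -13, -12, 10, 5, -6]
q=6: [10, -2, -2, 8, 16, 3]
Optimal cycle mean attained by: cycle 0->4->0, total 4 + 5, length 2.
Answer: λ = 9/2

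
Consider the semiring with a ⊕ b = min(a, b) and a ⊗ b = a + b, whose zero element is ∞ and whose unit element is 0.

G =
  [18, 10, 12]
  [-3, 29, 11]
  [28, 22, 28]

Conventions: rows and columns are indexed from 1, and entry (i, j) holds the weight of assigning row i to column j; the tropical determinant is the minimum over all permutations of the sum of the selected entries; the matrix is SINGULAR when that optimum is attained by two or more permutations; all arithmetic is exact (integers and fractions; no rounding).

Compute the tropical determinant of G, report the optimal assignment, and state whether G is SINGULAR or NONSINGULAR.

σ = (1, 2, 3): 18 + 29 + 28 = 75
σ = (1, 3, 2): 18 + 11 + 22 = 51
σ = (2, 1, 3): 10 + (-3) + 28 = 35
σ = (2, 3, 1): 10 + 11 + 28 = 49
σ = (3, 1, 2): 12 + (-3) + 22 = 31
σ = (3, 2, 1): 12 + 29 + 28 = 69
Optimal value attained by: σ = (3, 1, 2).
Answer: det⊕(G) = 31; verdict: NONSINGULAR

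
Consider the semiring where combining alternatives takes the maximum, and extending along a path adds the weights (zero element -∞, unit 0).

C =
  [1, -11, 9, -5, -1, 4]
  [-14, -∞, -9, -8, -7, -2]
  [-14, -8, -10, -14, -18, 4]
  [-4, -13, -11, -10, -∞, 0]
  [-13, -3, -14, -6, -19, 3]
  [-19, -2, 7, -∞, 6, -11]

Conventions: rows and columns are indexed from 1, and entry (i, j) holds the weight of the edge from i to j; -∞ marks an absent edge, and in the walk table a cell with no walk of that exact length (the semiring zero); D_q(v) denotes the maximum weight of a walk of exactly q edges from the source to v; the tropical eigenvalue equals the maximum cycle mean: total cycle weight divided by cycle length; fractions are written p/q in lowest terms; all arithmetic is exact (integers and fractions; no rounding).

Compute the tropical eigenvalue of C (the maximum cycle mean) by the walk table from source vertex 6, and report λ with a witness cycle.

q=0: [-∞, -∞, -∞, -∞, -∞, 0]
q=1: [-19, -2, 7, -∞, 6, -11]
q=2: [-7, 3, -3, 0, -5, 11]
q=3: [-4, 9, 18, -5, 17, 1]
q=4: [4, 14, 8, 11, 7, 22]
q=5: [7, 20, 29, 6, 28, 12]
q=6: [15, 25, 19, 22, 18, 33]
Optimal cycle mean attained by: cycle 3->6->3, total 4 + 7, length 2.
Answer: λ = 11/2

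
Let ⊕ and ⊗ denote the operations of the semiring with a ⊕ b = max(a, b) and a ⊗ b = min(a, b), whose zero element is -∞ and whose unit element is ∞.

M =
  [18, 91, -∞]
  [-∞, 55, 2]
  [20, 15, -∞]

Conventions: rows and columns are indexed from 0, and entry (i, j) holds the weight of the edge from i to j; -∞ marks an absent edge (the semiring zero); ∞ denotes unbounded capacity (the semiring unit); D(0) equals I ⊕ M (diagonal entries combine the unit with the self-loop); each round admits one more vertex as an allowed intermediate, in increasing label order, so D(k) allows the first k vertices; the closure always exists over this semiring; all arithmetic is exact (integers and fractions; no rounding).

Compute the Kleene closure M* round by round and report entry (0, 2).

D(0):
  [∞, 91, -∞]
  [-∞, ∞, 2]
  [20, 15, ∞]
D(1):
  [∞, 91, -∞]
  [-∞, ∞, 2]
  [20, 20, ∞]
D(2):
  [∞, 91, 2]
  [-∞, ∞, 2]
  [20, 20, ∞]
D(3):
  [∞, 91, 2]
  [2, ∞, 2]
  [20, 20, ∞]
Answer: M*[0][2] = 2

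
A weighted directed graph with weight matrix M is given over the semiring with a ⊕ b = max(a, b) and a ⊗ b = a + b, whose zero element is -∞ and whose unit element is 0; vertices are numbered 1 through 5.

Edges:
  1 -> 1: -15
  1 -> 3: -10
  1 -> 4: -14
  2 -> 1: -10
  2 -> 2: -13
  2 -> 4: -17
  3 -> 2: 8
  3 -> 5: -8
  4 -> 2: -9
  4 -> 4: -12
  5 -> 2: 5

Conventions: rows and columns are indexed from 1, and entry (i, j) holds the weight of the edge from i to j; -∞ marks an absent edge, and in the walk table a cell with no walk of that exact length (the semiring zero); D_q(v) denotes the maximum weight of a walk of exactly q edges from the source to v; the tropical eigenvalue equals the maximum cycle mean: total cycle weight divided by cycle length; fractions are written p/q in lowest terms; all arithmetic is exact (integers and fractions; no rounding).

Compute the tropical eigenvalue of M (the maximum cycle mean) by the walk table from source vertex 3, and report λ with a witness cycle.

q=0: [-∞, -∞, 0, -∞, -∞]
q=1: [-∞, 8, -∞, -∞, -8]
q=2: [-2, -3, -∞, -9, -∞]
q=3: [-13, -16, -12, -16, -∞]
q=4: [-26, -4, -23, -27, -20]
q=5: [-14, -15, -36, -21, -31]
Optimal cycle mean attained by: cycle 1->3->2->1, total (-10) + 8 + (-10), length 3.
Answer: λ = -4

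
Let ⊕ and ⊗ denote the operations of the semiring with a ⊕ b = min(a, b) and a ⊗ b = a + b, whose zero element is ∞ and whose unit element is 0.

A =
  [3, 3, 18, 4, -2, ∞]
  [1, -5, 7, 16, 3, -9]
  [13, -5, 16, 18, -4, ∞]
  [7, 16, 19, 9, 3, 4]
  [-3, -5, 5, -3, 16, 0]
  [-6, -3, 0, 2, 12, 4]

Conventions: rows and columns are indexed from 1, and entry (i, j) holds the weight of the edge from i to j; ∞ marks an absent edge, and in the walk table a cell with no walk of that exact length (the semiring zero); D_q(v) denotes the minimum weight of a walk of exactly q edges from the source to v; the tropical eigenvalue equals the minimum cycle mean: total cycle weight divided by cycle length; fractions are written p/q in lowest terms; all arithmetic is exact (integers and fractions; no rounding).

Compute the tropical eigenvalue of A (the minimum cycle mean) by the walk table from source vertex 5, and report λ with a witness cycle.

q=0: [∞, ∞, ∞, ∞, 0, ∞]
q=1: [-3, -5, 5, -3, 16, 0]
q=2: [-6, -10, 0, 1, -5, -14]
q=3: [-20, -17, -14, -12, -8, -19]
q=4: [-25, -22, -19, -17, -22, -26]
q=5: [-32, -29, -26, -25, -27, -31]
q=6: [-37, -34, -31, -30, -34, -38]
Optimal cycle mean attained by: cycle 2->6->2, total (-9) + (-3), length 2.
Answer: λ = -6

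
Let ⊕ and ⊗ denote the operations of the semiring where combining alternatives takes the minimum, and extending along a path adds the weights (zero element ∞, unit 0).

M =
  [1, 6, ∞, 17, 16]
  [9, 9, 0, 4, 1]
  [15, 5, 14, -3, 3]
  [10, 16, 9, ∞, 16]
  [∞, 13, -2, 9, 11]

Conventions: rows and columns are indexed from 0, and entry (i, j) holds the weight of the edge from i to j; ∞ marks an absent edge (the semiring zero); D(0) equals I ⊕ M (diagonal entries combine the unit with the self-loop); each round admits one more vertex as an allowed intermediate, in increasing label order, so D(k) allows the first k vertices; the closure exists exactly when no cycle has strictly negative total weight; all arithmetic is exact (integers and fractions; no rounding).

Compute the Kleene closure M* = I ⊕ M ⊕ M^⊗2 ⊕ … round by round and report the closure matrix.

D(0):
  [0, 6, ∞, 17, 16]
  [9, 0, 0, 4, 1]
  [15, 5, 0, -3, 3]
  [10, 16, 9, 0, 16]
  [∞, 13, -2, 9, 0]
D(1):
  [0, 6, ∞, 17, 16]
  [9, 0, 0, 4, 1]
  [15, 5, 0, -3, 3]
  [10, 16, 9, 0, 16]
  [∞, 13, -2, 9, 0]
D(2):
  [0, 6, 6, 10, 7]
  [9, 0, 0, 4, 1]
  [14, 5, 0, -3, 3]
  [10, 16, 9, 0, 16]
  [22, 13, -2, 9, 0]
D(3):
  [0, 6, 6, 3, 7]
  [9, 0, 0, -3, 1]
  [14, 5, 0, -3, 3]
  [10, 14, 9, 0, 12]
  [12, 3, -2, -5, 0]
D(4):
  [0, 6, 6, 3, 7]
  [7, 0, 0, -3, 1]
  [7, 5, 0, -3, 3]
  [10, 14, 9, 0, 12]
  [5, 3, -2, -5, 0]
D(5):
  [0, 6, 5, 2, 7]
  [6, 0, -1, -4, 1]
  [7, 5, 0, -3, 3]
  [10, 14, 9, 0, 12]
  [5, 3, -2, -5, 0]
Answer: M* = [[0, 6, 5, 2, 7], [6, 0, -1, -4, 1], [7, 5, 0, -3, 3], [10, 14, 9, 0, 12], [5, 3, -2, -5, 0]]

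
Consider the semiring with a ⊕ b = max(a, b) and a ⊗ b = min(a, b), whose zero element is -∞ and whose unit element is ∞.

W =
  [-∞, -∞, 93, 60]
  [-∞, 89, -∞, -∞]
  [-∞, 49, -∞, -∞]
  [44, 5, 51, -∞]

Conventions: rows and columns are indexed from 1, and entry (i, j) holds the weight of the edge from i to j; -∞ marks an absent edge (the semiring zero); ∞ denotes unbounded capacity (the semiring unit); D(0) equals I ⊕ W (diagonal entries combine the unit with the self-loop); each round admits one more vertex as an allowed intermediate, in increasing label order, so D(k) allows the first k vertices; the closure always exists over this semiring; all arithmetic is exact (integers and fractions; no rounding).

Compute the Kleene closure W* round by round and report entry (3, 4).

D(0):
  [∞, -∞, 93, 60]
  [-∞, ∞, -∞, -∞]
  [-∞, 49, ∞, -∞]
  [44, 5, 51, ∞]
D(1):
  [∞, -∞, 93, 60]
  [-∞, ∞, -∞, -∞]
  [-∞, 49, ∞, -∞]
  [44, 5, 51, ∞]
D(2):
  [∞, -∞, 93, 60]
  [-∞, ∞, -∞, -∞]
  [-∞, 49, ∞, -∞]
  [44, 5, 51, ∞]
D(3):
  [∞, 49, 93, 60]
  [-∞, ∞, -∞, -∞]
  [-∞, 49, ∞, -∞]
  [44, 49, 51, ∞]
D(4):
  [∞, 49, 93, 60]
  [-∞, ∞, -∞, -∞]
  [-∞, 49, ∞, -∞]
  [44, 49, 51, ∞]
Answer: W*[3][4] = -∞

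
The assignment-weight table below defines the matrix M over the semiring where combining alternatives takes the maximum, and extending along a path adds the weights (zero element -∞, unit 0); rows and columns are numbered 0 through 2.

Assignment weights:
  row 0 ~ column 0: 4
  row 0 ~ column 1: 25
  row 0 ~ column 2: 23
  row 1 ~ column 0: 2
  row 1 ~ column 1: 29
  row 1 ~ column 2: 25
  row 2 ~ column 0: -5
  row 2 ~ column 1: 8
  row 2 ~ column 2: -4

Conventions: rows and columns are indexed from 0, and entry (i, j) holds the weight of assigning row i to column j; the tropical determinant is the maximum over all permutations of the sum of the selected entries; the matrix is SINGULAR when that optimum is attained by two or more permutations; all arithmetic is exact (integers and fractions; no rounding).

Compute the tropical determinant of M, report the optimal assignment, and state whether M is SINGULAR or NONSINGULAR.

σ = (0, 1, 2): 4 + 29 + (-4) = 29
σ = (0, 2, 1): 4 + 25 + 8 = 37
σ = (1, 0, 2): 25 + 2 + (-4) = 23
σ = (1, 2, 0): 25 + 25 + (-5) = 45
σ = (2, 0, 1): 23 + 2 + 8 = 33
σ = (2, 1, 0): 23 + 29 + (-5) = 47
Optimal value attained by: σ = (2, 1, 0).
Answer: det⊕(M) = 47; verdict: NONSINGULAR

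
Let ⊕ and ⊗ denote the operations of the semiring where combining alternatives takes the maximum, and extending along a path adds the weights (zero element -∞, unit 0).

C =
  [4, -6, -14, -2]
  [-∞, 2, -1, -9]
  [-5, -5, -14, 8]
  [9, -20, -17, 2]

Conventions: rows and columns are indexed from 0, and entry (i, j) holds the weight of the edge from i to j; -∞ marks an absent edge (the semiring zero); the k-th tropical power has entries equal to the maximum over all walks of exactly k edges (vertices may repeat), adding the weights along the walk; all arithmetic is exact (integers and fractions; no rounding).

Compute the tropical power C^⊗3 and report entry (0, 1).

C^⊗2:
  [8, -2, -7, 2]
  [0, 4, 1, 7]
  [17, -3, -6, 10]
  [13, 3, -5, 7]
C^⊗3:
  [12, 2, -3, 6]
  [16, 6, 3, 9]
  [21, 11, 3, 15]
  [17, 7, 2, 11]
Key observation: the optimum is the walk 0->0->0->1, with weight 4 + 4 + (-6) = 2.
Optimal value attained by: walk 0->0->0->1.
Answer: (C^⊗3)[0][1] = 2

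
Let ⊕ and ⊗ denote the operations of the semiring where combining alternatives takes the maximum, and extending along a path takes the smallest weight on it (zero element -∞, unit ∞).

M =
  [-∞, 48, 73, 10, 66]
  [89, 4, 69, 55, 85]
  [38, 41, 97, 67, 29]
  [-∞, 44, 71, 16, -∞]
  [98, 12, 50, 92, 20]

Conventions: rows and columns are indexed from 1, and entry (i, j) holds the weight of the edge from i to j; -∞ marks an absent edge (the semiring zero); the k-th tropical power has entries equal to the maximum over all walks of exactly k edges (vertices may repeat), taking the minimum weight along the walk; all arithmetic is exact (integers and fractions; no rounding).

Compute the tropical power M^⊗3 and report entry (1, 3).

M^⊗2:
  [66, 41, 73, 67, 48]
  [85, 48, 73, 85, 66]
  [41, 44, 97, 67, 41]
  [44, 41, 71, 67, 44]
  [38, 48, 73, 50, 66]
M^⊗3:
  [48, 48, 73, 67, 66]
  [66, 48, 73, 67, 66]
  [44, 44, 97, 67, 44]
  [44, 44, 71, 67, 44]
  [66, 44, 73, 67, 48]
Key observation: the optimum is the walk 1->3->3->3, with weight 73 min 97 min 97 = 73.
Optimal value attained by: walk 1->3->3->3.
Answer: (M^⊗3)[1][3] = 73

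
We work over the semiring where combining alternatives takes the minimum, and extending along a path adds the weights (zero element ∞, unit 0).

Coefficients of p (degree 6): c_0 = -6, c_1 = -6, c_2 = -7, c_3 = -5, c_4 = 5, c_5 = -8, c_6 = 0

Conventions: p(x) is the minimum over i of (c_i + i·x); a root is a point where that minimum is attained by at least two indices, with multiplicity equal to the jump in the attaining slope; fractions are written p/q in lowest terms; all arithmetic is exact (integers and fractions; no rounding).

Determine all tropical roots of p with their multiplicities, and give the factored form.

hull edge (i=0, c=-6) to (i=2, c=-7): slope -1/2, span 2
hull edge (i=2, c=-7) to (i=5, c=-8): slope -1/3, span 3
hull edge (i=5, c=-8) to (i=6, c=0): slope 8, span 1
Factored form: p(x) = 0 ⊗ (x ⊕ (-8)) ⊗ (x ⊕ 1/3) ⊗ (x ⊕ 1/3) ⊗ (x ⊕ 1/3) ⊗ (x ⊕ 1/2) ⊗ (x ⊕ 1/2)
Answer: roots = -8 (mult 1), 1/3 (mult 3), 1/2 (mult 2)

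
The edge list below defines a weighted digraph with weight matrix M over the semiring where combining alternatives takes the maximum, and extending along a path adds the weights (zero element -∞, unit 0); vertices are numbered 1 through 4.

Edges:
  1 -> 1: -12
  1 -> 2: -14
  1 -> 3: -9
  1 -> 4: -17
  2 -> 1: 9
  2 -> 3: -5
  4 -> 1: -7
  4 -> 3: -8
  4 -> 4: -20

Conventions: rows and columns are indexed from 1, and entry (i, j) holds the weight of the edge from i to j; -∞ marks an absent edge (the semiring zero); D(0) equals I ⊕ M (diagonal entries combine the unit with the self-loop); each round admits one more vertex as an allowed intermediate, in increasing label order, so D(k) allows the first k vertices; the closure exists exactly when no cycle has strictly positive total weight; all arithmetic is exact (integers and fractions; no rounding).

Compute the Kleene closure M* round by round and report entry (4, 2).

D(0):
  [0, -14, -9, -17]
  [9, 0, -5, -∞]
  [-∞, -∞, 0, -∞]
  [-7, -∞, -8, 0]
D(1):
  [0, -14, -9, -17]
  [9, 0, 0, -8]
  [-∞, -∞, 0, -∞]
  [-7, -21, -8, 0]
D(2):
  [0, -14, -9, -17]
  [9, 0, 0, -8]
  [-∞, -∞, 0, -∞]
  [-7, -21, -8, 0]
D(3):
  [0, -14, -9, -17]
  [9, 0, 0, -8]
  [-∞, -∞, 0, -∞]
  [-7, -21, -8, 0]
D(4):
  [0, -14, -9, -17]
  [9, 0, 0, -8]
  [-∞, -∞, 0, -∞]
  [-7, -21, -8, 0]
Answer: M*[4][2] = -21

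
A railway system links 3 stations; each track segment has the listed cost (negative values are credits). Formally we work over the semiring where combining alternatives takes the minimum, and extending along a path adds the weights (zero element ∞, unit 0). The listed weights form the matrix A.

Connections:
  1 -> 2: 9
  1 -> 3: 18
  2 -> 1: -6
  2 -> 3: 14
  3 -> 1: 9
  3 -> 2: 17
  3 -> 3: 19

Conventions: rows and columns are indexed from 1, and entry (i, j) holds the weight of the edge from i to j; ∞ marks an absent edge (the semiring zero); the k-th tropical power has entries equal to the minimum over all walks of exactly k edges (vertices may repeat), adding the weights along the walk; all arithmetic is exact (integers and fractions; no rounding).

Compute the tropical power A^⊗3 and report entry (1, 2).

A^⊗2:
  [3, 35, 23]
  [23, 3, 12]
  [11, 18, 27]
A^⊗3:
  [29, 12, 21]
  [-3, 29, 17]
  [12, 20, 29]
Key observation: the optimum is the walk 1->2->1->2, with weight 9 + (-6) + 9 = 12.
Optimal value attained by: walk 1->2->1->2.
Answer: (A^⊗3)[1][2] = 12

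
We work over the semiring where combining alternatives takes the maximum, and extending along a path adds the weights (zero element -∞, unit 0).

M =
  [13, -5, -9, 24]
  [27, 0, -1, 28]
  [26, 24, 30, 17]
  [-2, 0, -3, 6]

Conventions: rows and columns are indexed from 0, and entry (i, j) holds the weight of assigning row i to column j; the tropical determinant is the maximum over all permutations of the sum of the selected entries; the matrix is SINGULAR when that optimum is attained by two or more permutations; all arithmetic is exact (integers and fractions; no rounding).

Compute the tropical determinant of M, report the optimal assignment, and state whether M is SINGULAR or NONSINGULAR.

σ = (0, 1, 2, 3): 13 + 0 + 30 + 6 = 49
σ = (0, 1, 3, 2): 13 + 0 + 17 + (-3) = 27
σ = (0, 2, 1, 3): 13 + (-1) + 24 + 6 = 42
σ = (0, 2, 3, 1): 13 + (-1) + 17 + 0 = 29
σ = (0, 3, 1, 2): 13 + 28 + 24 + (-3) = 62
σ = (0, 3, 2, 1): 13 + 28 + 30 + 0 = 71
σ = (1, 0, 2, 3): (-5) + 27 + 30 + 6 = 58
σ = (1, 0, 3, 2): (-5) + 27 + 17 + (-3) = 36
σ = (1, 2, 0, 3): (-5) + (-1) + 26 + 6 = 26
σ = (1, 2, 3, 0): (-5) + (-1) + 17 + (-2) = 9
σ = (1, 3, 0, 2): (-5) + 28 + 26 + (-3) = 46
σ = (1, 3, 2, 0): (-5) + 28 + 30 + (-2) = 51
σ = (2, 0, 1, 3): (-9) + 27 + 24 + 6 = 48
σ = (2, 0, 3, 1): (-9) + 27 + 17 + 0 = 35
σ = (2, 1, 0, 3): (-9) + 0 + 26 + 6 = 23
σ = (2, 1, 3, 0): (-9) + 0 + 17 + (-2) = 6
σ = (2, 3, 0, 1): (-9) + 28 + 26 + 0 = 45
σ = (2, 3, 1, 0): (-9) + 28 + 24 + (-2) = 41
σ = (3, 0, 1, 2): 24 + 27 + 24 + (-3) = 72
σ = (3, 0, 2, 1): 24 + 27 + 30 + 0 = 81
σ = (3, 1, 0, 2): 24 + 0 + 26 + (-3) = 47
σ = (3, 1, 2, 0): 24 + 0 + 30 + (-2) = 52
σ = (3, 2, 0, 1): 24 + (-1) + 26 + 0 = 49
σ = (3, 2, 1, 0): 24 + (-1) + 24 + (-2) = 45
Optimal value attained by: σ = (3, 0, 2, 1).
Answer: det⊕(M) = 81; verdict: NONSINGULAR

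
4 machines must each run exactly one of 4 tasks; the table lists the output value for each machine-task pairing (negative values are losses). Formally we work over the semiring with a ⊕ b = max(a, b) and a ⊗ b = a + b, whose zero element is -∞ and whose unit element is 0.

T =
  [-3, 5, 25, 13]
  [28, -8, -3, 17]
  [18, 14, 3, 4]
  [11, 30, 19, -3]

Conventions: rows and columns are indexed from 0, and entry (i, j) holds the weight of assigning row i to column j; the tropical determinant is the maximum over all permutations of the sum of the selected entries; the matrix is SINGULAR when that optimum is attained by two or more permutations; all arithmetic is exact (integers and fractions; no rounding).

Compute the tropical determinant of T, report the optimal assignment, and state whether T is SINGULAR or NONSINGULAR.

σ = (0, 1, 2, 3): (-3) + (-8) + 3 + (-3) = -11
σ = (0, 1, 3, 2): (-3) + (-8) + 4 + 19 = 12
σ = (0, 2, 1, 3): (-3) + (-3) + 14 + (-3) = 5
σ = (0, 2, 3, 1): (-3) + (-3) + 4 + 30 = 28
σ = (0, 3, 1, 2): (-3) + 17 + 14 + 19 = 47
σ = (0, 3, 2, 1): (-3) + 17 + 3 + 30 = 47
σ = (1, 0, 2, 3): 5 + 28 + 3 + (-3) = 33
σ = (1, 0, 3, 2): 5 + 28 + 4 + 19 = 56
σ = (1, 2, 0, 3): 5 + (-3) + 18 + (-3) = 17
σ = (1, 2, 3, 0): 5 + (-3) + 4 + 11 = 17
σ = (1, 3, 0, 2): 5 + 17 + 18 + 19 = 59
σ = (1, 3, 2, 0): 5 + 17 + 3 + 11 = 36
σ = (2, 0, 1, 3): 25 + 28 + 14 + (-3) = 64
σ = (2, 0, 3, 1): 25 + 28 + 4 + 30 = 87
σ = (2, 1, 0, 3): 25 + (-8) + 18 + (-3) = 32
σ = (2, 1, 3, 0): 25 + (-8) + 4 + 11 = 32
σ = (2, 3, 0, 1): 25 + 17 + 18 + 30 = 90
σ = (2, 3, 1, 0): 25 + 17 + 14 + 11 = 67
σ = (3, 0, 1, 2): 13 + 28 + 14 + 19 = 74
σ = (3, 0, 2, 1): 13 + 28 + 3 + 30 = 74
σ = (3, 1, 0, 2): 13 + (-8) + 18 + 19 = 42
σ = (3, 1, 2, 0): 13 + (-8) + 3 + 11 = 19
σ = (3, 2, 0, 1): 13 + (-3) + 18 + 30 = 58
σ = (3, 2, 1, 0): 13 + (-3) + 14 + 11 = 35
Optimal value attained by: σ = (2, 3, 0, 1).
Answer: det⊕(T) = 90; verdict: NONSINGULAR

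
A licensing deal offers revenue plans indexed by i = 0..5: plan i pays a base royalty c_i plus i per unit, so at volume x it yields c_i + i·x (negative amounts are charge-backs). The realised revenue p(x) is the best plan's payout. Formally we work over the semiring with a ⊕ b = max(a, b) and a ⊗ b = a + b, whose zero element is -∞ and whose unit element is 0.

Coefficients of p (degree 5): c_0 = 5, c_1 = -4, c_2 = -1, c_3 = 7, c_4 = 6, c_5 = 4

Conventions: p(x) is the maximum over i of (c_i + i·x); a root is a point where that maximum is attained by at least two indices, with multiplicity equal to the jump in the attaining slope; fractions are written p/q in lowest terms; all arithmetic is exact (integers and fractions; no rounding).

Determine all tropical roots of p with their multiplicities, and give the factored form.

hull edge (i=0, c=5) to (i=3, c=7): slope 2/3, span 3
hull edge (i=3, c=7) to (i=4, c=6): slope -1, span 1
hull edge (i=4, c=6) to (i=5, c=4): slope -2, span 1
Factored form: p(x) = 4 ⊗ (x ⊕ (-2/3)) ⊗ (x ⊕ (-2/3)) ⊗ (x ⊕ (-2/3)) ⊗ (x ⊕ 1) ⊗ (x ⊕ 2)
Answer: roots = -2/3 (mult 3), 1 (mult 1), 2 (mult 1)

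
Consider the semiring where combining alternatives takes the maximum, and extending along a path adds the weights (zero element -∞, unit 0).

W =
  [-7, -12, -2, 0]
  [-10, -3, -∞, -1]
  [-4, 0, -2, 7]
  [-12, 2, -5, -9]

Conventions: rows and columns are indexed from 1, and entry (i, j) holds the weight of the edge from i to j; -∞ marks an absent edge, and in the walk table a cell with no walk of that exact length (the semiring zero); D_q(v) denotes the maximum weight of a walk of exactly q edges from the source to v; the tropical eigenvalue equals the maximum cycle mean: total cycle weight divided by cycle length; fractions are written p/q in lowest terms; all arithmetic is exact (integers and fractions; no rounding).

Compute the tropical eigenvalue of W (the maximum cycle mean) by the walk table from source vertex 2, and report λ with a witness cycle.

q=0: [-∞, 0, -∞, -∞]
q=1: [-10, -3, -∞, -1]
q=2: [-13, 1, -6, -4]
q=3: [-9, -2, -8, 1]
q=4: [-11, 3, -4, -1]
Optimal cycle mean attained by: cycle 3->4->3, total 7 + (-5), length 2.
Answer: λ = 1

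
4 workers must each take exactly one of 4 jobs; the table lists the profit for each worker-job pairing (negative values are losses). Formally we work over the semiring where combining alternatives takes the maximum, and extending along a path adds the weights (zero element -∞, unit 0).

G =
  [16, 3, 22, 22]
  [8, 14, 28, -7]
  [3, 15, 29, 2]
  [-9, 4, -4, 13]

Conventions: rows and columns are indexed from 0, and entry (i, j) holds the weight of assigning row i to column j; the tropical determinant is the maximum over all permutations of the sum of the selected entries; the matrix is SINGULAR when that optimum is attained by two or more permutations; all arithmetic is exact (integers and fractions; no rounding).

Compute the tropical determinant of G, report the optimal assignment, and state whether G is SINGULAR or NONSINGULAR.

σ = (0, 1, 2, 3): 16 + 14 + 29 + 13 = 72
σ = (0, 1, 3, 2): 16 + 14 + 2 + (-4) = 28
σ = (0, 2, 1, 3): 16 + 28 + 15 + 13 = 72
σ = (0, 2, 3, 1): 16 + 28 + 2 + 4 = 50
σ = (0, 3, 1, 2): 16 + (-7) + 15 + (-4) = 20
σ = (0, 3, 2, 1): 16 + (-7) + 29 + 4 = 42
σ = (1, 0, 2, 3): 3 + 8 + 29 + 13 = 53
σ = (1, 0, 3, 2): 3 + 8 + 2 + (-4) = 9
σ = (1, 2, 0, 3): 3 + 28 + 3 + 13 = 47
σ = (1, 2, 3, 0): 3 + 28 + 2 + (-9) = 24
σ = (1, 3, 0, 2): 3 + (-7) + 3 + (-4) = -5
σ = (1, 3, 2, 0): 3 + (-7) + 29 + (-9) = 16
σ = (2, 0, 1, 3): 22 + 8 + 15 + 13 = 58
σ = (2, 0, 3, 1): 22 + 8 + 2 + 4 = 36
σ = (2, 1, 0, 3): 22 + 14 + 3 + 13 = 52
σ = (2, 1, 3, 0): 22 + 14 + 2 + (-9) = 29
σ = (2, 3, 0, 1): 22 + (-7) + 3 + 4 = 22
σ = (2, 3, 1, 0): 22 + (-7) + 15 + (-9) = 21
σ = (3, 0, 1, 2): 22 + 8 + 15 + (-4) = 41
σ = (3, 0, 2, 1): 22 + 8 + 29 + 4 = 63
σ = (3, 1, 0, 2): 22 + 14 + 3 + (-4) = 35
σ = (3, 1, 2, 0): 22 + 14 + 29 + (-9) = 56
σ = (3, 2, 0, 1): 22 + 28 + 3 + 4 = 57
σ = (3, 2, 1, 0): 22 + 28 + 15 + (-9) = 56
Optimal value attained by: σ = (0, 1, 2, 3).
Answer: det⊕(G) = 72; verdict: SINGULAR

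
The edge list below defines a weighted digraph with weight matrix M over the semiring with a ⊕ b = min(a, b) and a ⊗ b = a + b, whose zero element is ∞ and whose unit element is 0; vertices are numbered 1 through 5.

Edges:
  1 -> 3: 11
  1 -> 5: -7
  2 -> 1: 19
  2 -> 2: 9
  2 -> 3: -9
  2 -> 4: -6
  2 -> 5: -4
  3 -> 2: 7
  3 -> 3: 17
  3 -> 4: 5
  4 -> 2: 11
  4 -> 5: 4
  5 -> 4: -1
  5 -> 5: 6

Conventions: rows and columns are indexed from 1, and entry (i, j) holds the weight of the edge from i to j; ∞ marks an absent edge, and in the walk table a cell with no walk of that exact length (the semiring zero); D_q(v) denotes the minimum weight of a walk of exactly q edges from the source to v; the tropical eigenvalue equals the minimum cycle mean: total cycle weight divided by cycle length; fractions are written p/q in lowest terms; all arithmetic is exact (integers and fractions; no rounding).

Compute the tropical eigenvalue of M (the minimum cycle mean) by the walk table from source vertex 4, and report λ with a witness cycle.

q=0: [∞, ∞, ∞, 0, ∞]
q=1: [∞, 11, ∞, ∞, 4]
q=2: [30, 20, 2, 3, 7]
q=3: [39, 9, 11, 6, 7]
q=4: [28, 17, 0, 3, 5]
q=5: [36, 7, 8, 4, 7]
Optimal cycle mean attained by: cycle 2->3->2, total (-9) + 7, length 2.
Answer: λ = -1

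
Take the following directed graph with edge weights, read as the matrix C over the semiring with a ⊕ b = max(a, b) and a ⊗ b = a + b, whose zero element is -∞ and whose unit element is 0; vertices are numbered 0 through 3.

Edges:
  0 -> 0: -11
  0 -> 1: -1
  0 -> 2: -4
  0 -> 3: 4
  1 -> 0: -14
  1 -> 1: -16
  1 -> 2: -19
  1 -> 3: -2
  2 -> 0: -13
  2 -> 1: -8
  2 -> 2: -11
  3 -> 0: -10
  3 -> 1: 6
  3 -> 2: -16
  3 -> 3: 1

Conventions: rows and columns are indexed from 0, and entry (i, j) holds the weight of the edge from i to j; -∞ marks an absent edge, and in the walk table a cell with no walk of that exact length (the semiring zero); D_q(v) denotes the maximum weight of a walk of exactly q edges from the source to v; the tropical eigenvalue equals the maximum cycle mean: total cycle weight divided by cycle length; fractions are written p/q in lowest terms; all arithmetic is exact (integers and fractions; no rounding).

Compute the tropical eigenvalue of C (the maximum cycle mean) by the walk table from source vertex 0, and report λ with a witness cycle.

q=0: [0, -∞, -∞, -∞]
q=1: [-11, -1, -4, 4]
q=2: [-6, 10, -12, 5]
q=3: [-4, 11, -9, 8]
q=4: [-2, 14, -8, 9]
Optimal cycle mean attained by: cycle 1->3->1, total (-2) + 6, length 2.
Answer: λ = 2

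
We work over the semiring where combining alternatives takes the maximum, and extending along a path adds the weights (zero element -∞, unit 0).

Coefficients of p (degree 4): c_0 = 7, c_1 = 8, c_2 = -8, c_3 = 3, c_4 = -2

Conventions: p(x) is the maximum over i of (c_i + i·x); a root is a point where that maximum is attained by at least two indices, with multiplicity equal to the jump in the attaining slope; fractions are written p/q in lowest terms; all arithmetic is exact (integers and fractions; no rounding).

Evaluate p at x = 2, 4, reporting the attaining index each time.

p(2) = max(7+0·2=7, 8+1·2=10, -8+2·2=-4, 3+3·2=9, -2+4·2=6) = 10 (attained by i=1)
p(4) = max(7+0·4=7, 8+1·4=12, -8+2·4=0, 3+3·4=15, -2+4·4=14) = 15 (attained by i=3)
Answer: p(2) = 10; p(4) = 15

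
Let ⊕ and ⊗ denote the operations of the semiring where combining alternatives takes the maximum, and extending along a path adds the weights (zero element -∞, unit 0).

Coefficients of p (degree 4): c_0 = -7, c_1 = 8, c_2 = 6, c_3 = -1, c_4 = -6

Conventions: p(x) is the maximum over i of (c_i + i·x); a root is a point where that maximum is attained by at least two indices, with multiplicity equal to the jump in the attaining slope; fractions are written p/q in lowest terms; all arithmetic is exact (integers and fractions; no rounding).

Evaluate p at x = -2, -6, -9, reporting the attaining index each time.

p(-2) = max(-7+0·(-2)=-7, 8+1·(-2)=6, 6+2·(-2)=2, -1+3·(-2)=-7, -6+4·(-2)=-14) = 6 (attained by i=1)
p(-6) = max(-7+0·(-6)=-7, 8+1·(-6)=2, 6+2·(-6)=-6, -1+3·(-6)=-19, -6+4·(-6)=-30) = 2 (attained by i=1)
p(-9) = max(-7+0·(-9)=-7, 8+1·(-9)=-1, 6+2·(-9)=-12, -1+3·(-9)=-28, -6+4·(-9)=-42) = -1 (attained by i=1)
Answer: p(-2) = 6; p(-6) = 2; p(-9) = -1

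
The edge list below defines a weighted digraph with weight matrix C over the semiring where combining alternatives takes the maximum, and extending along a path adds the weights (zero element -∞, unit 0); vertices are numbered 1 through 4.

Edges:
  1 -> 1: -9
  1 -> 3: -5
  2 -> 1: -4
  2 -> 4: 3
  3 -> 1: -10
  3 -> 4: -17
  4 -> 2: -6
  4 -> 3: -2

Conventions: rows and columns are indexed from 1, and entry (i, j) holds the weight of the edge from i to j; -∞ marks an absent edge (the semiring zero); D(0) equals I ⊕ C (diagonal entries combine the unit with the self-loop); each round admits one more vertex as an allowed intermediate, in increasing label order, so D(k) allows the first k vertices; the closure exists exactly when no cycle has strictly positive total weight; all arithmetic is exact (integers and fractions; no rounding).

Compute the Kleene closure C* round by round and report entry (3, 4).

D(0):
  [0, -∞, -5, -∞]
  [-4, 0, -∞, 3]
  [-10, -∞, 0, -17]
  [-∞, -6, -2, 0]
D(1):
  [0, -∞, -5, -∞]
  [-4, 0, -9, 3]
  [-10, -∞, 0, -17]
  [-∞, -6, -2, 0]
D(2):
  [0, -∞, -5, -∞]
  [-4, 0, -9, 3]
  [-10, -∞, 0, -17]
  [-10, -6, -2, 0]
D(3):
  [0, -∞, -5, -22]
  [-4, 0, -9, 3]
  [-10, -∞, 0, -17]
  [-10, -6, -2, 0]
D(4):
  [0, -28, -5, -22]
  [-4, 0, 1, 3]
  [-10, -23, 0, -17]
  [-10, -6, -2, 0]
Answer: C*[3][4] = -17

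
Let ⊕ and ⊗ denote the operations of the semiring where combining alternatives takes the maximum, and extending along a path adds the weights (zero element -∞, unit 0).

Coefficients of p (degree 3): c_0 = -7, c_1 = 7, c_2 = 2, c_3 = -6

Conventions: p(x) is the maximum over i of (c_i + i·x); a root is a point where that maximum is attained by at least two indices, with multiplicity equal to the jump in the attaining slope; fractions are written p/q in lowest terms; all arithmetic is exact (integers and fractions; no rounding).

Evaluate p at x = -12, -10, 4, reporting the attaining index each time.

p(-12) = max(-7+0·(-12)=-7, 7+1·(-12)=-5, 2+2·(-12)=-22, -6+3·(-12)=-42) = -5 (attained by i=1)
p(-10) = max(-7+0·(-10)=-7, 7+1·(-10)=-3, 2+2·(-10)=-18, -6+3·(-10)=-36) = -3 (attained by i=1)
p(4) = max(-7+0·4=-7, 7+1·4=11, 2+2·4=10, -6+3·4=6) = 11 (attained by i=1)
Answer: p(-12) = -5; p(-10) = -3; p(4) = 11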